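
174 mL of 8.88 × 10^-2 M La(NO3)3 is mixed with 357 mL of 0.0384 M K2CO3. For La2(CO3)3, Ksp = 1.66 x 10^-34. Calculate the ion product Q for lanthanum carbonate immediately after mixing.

Total volume = 174 + 357 = 531 mL.
[La^3+] = 8.88 × 10^-2 × (174/531) = 2.910 x 10^-2 M
[CO3^2-] = 3.84 × 10^-2 × (357/531) = 2.582 × 10^-2 M
La2(CO3)3(s) ⇌ 2 La^3+(aq) + 3 CO3^2-(aq), so Q = [La^3+]^2[CO3^2-]^3
Q = (2.910 × 10^-2)^2(2.582 × 10^-2)^3 = 1.46 x 10^-8
Q > Ksp, so La2(CO3)3 will precipitate.

Q ≈ 1.46e-8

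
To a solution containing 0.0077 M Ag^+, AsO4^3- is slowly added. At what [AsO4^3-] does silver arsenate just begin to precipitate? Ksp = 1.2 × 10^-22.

Ag3AsO4(s) ⇌ 3 Ag^+ + AsO4^3-
Ksp = [Ag^+]^3[AsO4^3-]
Precipitation begins when Q = Ksp. With [Ag^+] = 0.0077 M:
1.2 × 10^-22 = (0.0077)^3 × [AsO4^3-]
[AsO4^3-] = (1.2 × 10^-22 / 4.57 × 10^-7) = 2.6 × 10^-16 M

[AsO4^3-] ≈ 2.6 × 10^-16 M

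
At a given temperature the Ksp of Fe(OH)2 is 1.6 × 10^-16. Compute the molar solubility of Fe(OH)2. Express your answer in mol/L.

Fe(OH)2(s) ⇌ Fe^2+(aq) + 2 OH^-(aq)
Ksp = [Fe^2+][OH^-]^2
With molar solubility s: [Fe^2+] = s, [OH^-] = 2s.
So Ksp = s × (2s)^2 = 4s^3
s = (1.6 × 10^-16 / 4)^(1/3) = 3.4 × 10^-6 M

s = 3.4 × 10^-6 M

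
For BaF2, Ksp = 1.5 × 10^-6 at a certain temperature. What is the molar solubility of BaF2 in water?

BaF2(s) ⇌ Ba^2+ + 2 F^-
Ksp = [Ba^2+][F^-]^2
If s mol/L of BaF2 dissolves, [Ba^2+] = s and [F^-] = 2s.
Substituting: Ksp = s(2s)^2 = 4s^3
s^3 = 1.5 × 10^-6 / 4, so s = 7.2 × 10^-3 M

7.2 × 10^-3 M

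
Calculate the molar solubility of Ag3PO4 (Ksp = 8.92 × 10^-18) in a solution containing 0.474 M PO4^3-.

s = 8.87 x 10^-7 M

Ag3PO4(s) <=> 3 Ag^+(aq) + PO4^3-(aq)
Ksp = [Ag^+]^3[PO4^3-]
Let s be the molar solubility in this solution. [Ag^+] = 3s, [PO4^3-] = 0.474 + s ≈ 0.474 (common-ion effect: PO4^3- is already 0.474 M).
Ksp ≈ (3s)^3 × 0.474
s = 8.87 × 10^-7 M
Check: s = 8.9 × 10^-7 ≪ 0.474, so the approximation is valid.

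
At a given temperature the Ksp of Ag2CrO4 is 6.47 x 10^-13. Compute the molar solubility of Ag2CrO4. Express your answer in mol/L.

s ≈ 5.45 × 10^-5 M

Ag2CrO4(s) <=> 2 Ag^+ + CrO4^2-
Ksp = [Ag^+]^2[CrO4^2-]
Let s = molar solubility. Then [Ag^+] = 2s and [CrO4^2-] = s.
Ksp = (2s)^2s = 4s^3
s = (6.47 x 10^-13 / 4)^(1/3) = 5.45 x 10^-5 M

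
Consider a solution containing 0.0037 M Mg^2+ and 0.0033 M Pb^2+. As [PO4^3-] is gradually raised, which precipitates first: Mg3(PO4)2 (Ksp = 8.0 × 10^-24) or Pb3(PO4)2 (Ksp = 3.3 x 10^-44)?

Pb3(PO4)2

Precipitation of each salt starts when its ion product equals its Ksp.
For Mg3(PO4)2: 8.0 × 10^-24 = (0.0037)^3 × [PO4^3-]^2  ⇒  [PO4^3-] = 1.3 × 10^-8 M.
For Pb3(PO4)2: 3.3 x 10^-44 = (0.0033)^3 × [PO4^3-]^2  ⇒  [PO4^3-] = 9.6 × 10^-19 M.
The salt with the lower threshold [PO4^3-] precipitates first: Pb3(PO4)2.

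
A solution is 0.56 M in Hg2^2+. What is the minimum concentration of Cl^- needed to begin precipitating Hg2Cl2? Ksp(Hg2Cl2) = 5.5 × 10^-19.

[Cl^-] ≈ 9.9e-10 M

Hg2Cl2(s) ⇌ Hg2^2+ + 2 Cl^-
Ksp = [Hg2^2+][Cl^-]^2
Precipitation begins when Q = Ksp. With [Hg2^2+] = 0.56 M:
5.5 × 10^-19 = (0.56) × [Cl^-]^2
[Cl^-] = (5.5 × 10^-19 / 5.6 × 10^-1)^(1/2) = 9.9 × 10^-10 M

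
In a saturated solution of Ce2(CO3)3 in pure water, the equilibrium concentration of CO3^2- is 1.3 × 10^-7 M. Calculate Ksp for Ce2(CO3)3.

Ksp ≈ 1.7 × 10^-35

Ce2(CO3)3(s) ⇌ 2 Ce^3+ + 3 CO3^2-
Stoichiometry gives [Ce^3+] = (2/3)[CO3^2-] = 8.67 × 10^-8 M.
Ksp = [Ce^3+]^2[CO3^2-]^3
Ksp = (8.67 x 10^-8)^2 × (1.3 × 10^-7)^3 = 1.7 × 10^-35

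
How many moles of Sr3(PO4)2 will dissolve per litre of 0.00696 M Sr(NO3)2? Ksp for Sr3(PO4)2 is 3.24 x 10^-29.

Sr3(PO4)2(s) ⇌ 3 Sr^2+(aq) + 2 PO4^3-(aq)
Ksp = [Sr^2+]^3[PO4^3-]^2
Let s = moles of Sr3(PO4)2 that dissolve per litre. [Sr^2+] = 0.00696 + 3s ≈ 0.00696, [PO4^3-] = 2s (since Sr^2+ from Sr(NO3)2 dominates).
Ksp ≈ (0.00696)^3 × (2s)^2
s = 4.90 × 10^-12 M
Check: 3s = 1.5 x 10^-11 ≪ 0.00696, so the approximation is valid.

s = 4.90 × 10^-12 M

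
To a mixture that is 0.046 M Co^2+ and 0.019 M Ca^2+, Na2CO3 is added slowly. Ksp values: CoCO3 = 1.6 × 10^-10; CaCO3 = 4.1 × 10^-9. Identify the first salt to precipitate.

CoCO3

Precipitation of each salt starts when its ion product equals its Ksp.
For CoCO3: 1.6 × 10^-10 = 0.046 × [CO3^2-]  ⇒  [CO3^2-] = 3.5 x 10^-9 M.
For CaCO3: 4.1 × 10^-9 = 0.019 × [CO3^2-]  ⇒  [CO3^2-] = 2.2 × 10^-7 M.
The salt with the lower threshold [CO3^2-] precipitates first: CoCO3.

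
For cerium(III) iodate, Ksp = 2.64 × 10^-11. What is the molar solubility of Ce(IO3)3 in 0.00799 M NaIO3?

Ce(IO3)3(s) ⇌ Ce^3+(aq) + 3 IO3^-(aq)
Ksp = [Ce^3+][IO3^-]^3
Let s = moles of Ce(IO3)3 that dissolve per litre. [Ce^3+] = s, [IO3^-] = 0.00799 + 3s ≈ 0.00799 (common-ion effect: IO3^- is already 0.00799 M).
Ksp ≈ s × (0.00799)^3
s = 5.18 × 10^-5 M
Check: 3s = 1.6 × 10^-4 ≪ 0.00799, so the approximation is valid.

5.18 × 10^-5 M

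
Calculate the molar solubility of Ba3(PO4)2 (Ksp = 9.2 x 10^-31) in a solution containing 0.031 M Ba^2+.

Ba3(PO4)2(s) ⇌ 3 Ba^2+ + 2 PO4^3-
Ksp = [Ba^2+]^3[PO4^3-]^2
If s mol/L dissolves here, [Ba^2+] = 0.031 + 3s ≈ 0.031, [PO4^3-] = 2s (since the Ba^2+ already present dominates).
Ksp ≈ (0.031)^3 × (2s)^2
s = 8.8 x 10^-14 M
Check: 3s = 2.6 × 10^-13 ≪ 0.031, so the approximation is valid.

s = 8.8e-14 M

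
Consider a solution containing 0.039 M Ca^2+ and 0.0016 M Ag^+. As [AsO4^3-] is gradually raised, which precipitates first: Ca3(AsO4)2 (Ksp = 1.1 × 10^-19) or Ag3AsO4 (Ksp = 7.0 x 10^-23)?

Ag3AsO4

Each salt begins to precipitate when Q = Ksp, i.e. when [AsO4^3-] reaches its threshold.
For Ca3(AsO4)2: 1.1 × 10^-19 = (0.039)^3 × [AsO4^3-]^2  ⇒  [AsO4^3-] = 4.3 × 10^-8 M.
For Ag3AsO4: 7.0 x 10^-23 = (0.0016)^3 × [AsO4^3-]  ⇒  [AsO4^3-] = 1.7 × 10^-14 M.
The salt with the lower threshold [AsO4^3-] precipitates first: Ag3AsO4.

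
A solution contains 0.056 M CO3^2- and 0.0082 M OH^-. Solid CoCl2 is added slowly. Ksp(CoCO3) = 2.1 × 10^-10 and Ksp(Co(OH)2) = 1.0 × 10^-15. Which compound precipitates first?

Co(OH)2

Each salt begins to precipitate when Q = Ksp, i.e. when [Co^2+] reaches its threshold.
For CoCO3: 2.1 × 10^-10 = 0.056 × [Co^2+]  ⇒  [Co^2+] = 3.8 × 10^-9 M.
For Co(OH)2: 1.0 × 10^-15 = (0.0082)^2 × [Co^2+]  ⇒  [Co^2+] = 1.5 × 10^-11 M.
The salt with the lower threshold [Co^2+] precipitates first: Co(OH)2.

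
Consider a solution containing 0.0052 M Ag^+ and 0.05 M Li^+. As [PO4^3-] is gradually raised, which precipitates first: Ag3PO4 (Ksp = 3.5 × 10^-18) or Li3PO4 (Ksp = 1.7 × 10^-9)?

Precipitation of each salt starts when its ion product equals its Ksp.
For Ag3PO4: 3.5 × 10^-18 = (0.0052)^3 × [PO4^3-]  ⇒  [PO4^3-] = 2.5 × 10^-11 M.
For Li3PO4: 1.7 × 10^-9 = (0.05)^3 × [PO4^3-]  ⇒  [PO4^3-] = 1.4 x 10^-5 M.
The salt with the lower threshold [PO4^3-] precipitates first: Ag3PO4.

Ag3PO4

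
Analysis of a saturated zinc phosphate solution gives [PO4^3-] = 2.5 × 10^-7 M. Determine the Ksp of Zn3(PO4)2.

3.3 × 10^-33

Zn3(PO4)2(s) ⇌ 3 Zn^2+(aq) + 2 PO4^3-(aq)
Stoichiometry gives [Zn^2+] = (3/2)[PO4^3-] = 3.75 × 10^-7 M.
Ksp = [Zn^2+]^3[PO4^3-]^2
Ksp = (3.75 x 10^-7)^3 × (2.5 × 10^-7)^2 = 3.3 x 10^-33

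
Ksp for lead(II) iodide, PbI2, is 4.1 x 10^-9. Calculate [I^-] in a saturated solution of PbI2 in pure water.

PbI2(s) ⇌ Pb^2+(aq) + 2 I^-(aq)
Ksp = [Pb^2+][I^-]^2
With molar solubility s: [Pb^2+] = s, [I^-] = 2s.
Substituting: Ksp = s(2s)^2 = 4s^3
s^3 = 4.1 x 10^-9 / 4, so s = 1.01 × 10^-3 M
[I^-] = 2s = 2.0 × 10^-3 M

2.0 × 10^-3 M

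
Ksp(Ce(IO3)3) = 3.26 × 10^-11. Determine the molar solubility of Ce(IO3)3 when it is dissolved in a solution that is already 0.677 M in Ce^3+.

Ce(IO3)3(s) <=> Ce^3+ + 3 IO3^-
Ksp = [Ce^3+][IO3^-]^3
If s mol/L dissolves here, [Ce^3+] = 0.677 + s ≈ 0.677, [IO3^-] = 3s (common-ion effect: Ce^3+ is already 0.677 M).
Ksp ≈ 0.677 × (3s)^3
s = 1.21 × 10^-4 M
Check: s = 1.2 × 10^-4 ≪ 0.677, so the approximation is valid.

s = 1.21 × 10^-4 M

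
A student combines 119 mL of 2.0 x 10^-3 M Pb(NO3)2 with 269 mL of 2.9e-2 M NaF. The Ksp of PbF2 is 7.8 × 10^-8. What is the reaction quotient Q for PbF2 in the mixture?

Q = 2.5 x 10^-7

Total volume = 119 + 269 = 388 mL.
[Pb^2+] = 2.0 x 10^-3 × (119/388) = 6.13 x 10^-4 M
[F^-] = 2.9 x 10^-2 × (269/388) = 2.01 × 10^-2 M
PbF2(s) ⇌ Pb^2+ + 2 F^-, so Q = [Pb^2+][F^-]^2
Q = (6.13 × 10^-4)(2.01 × 10^-2)^2 = 2.5 x 10^-7
Q > Ksp, so PbF2 will precipitate.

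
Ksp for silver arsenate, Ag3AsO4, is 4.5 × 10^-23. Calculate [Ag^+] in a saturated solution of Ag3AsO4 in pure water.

3.4 x 10^-6 M

Ag3AsO4(s) <=> 3 Ag^+(aq) + AsO4^3-(aq)
Ksp = [Ag^+]^3[AsO4^3-]
If s mol/L of Ag3AsO4 dissolves, [Ag^+] = 3s and [AsO4^3-] = s.
Ksp = (3s)^3s = 27s^4
s = (4.5 × 10^-23 / 27)^(1/4) = 1.14 × 10^-6 M
[Ag^+] = 3s = 3.4 × 10^-6 M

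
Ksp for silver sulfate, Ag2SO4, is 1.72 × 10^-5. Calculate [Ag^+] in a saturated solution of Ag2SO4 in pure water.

[Ag^+] = 0.0325 M

Ag2SO4(s) ⇌ 2 Ag^+ + SO4^2-
Ksp = [Ag^+]^2[SO4^2-]
If s mol/L of Ag2SO4 dissolves, [Ag^+] = 2s and [SO4^2-] = s.
So Ksp = (2s)^2 × s = 4s^3
s = (1.72 × 10^-5 / 4)^(1/3) = 1.626 × 10^-2 M
[Ag^+] = 2s = 3.25 x 10^-2 M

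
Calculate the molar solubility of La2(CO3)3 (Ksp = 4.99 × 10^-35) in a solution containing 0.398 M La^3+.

s = 2.27 x 10^-12 M

La2(CO3)3(s) ⇌ 2 La^3+(aq) + 3 CO3^2-(aq)
Ksp = [La^3+]^2[CO3^2-]^3
If s mol/L dissolves here, [La^3+] = 0.398 + 2s ≈ 0.398, [CO3^2-] = 3s (since the La^3+ already present dominates).
Ksp ≈ (0.398)^2 × (3s)^3
s = 2.27 × 10^-12 M
Check: 2s = 4.5 x 10^-12 ≪ 0.398, so the approximation is valid.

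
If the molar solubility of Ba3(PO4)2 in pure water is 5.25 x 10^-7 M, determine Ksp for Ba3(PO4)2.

4.31 x 10^-30

Ba3(PO4)2(s) <=> 3 Ba^2+ + 2 PO4^3-
With molar solubility s: [Ba^2+] = 3s, [PO4^3-] = 2s.
Ksp = [Ba^2+]^3[PO4^3-]^2
So Ksp = (3s)^3 × (2s)^2 = 108s^5
With s = 5.25 x 10^-7: Ksp = 4.31 x 10^-30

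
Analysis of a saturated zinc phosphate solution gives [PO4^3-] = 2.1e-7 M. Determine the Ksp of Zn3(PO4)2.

Ksp ≈ 1.4 × 10^-33

Zn3(PO4)2(s) <=> 3 Zn^2+ + 2 PO4^3-
Stoichiometry gives [Zn^2+] = (3/2)[PO4^3-] = 3.15 × 10^-7 M.
Ksp = [Zn^2+]^3[PO4^3-]^2
Ksp = (3.15 × 10^-7)^3 × (2.1 × 10^-7)^2 = 1.4 x 10^-33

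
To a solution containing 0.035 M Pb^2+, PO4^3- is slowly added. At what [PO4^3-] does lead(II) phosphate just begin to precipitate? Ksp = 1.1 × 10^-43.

Pb3(PO4)2(s) <=> 3 Pb^2+ + 2 PO4^3-
Ksp = [Pb^2+]^3[PO4^3-]^2
Precipitation begins when Q = Ksp. With [Pb^2+] = 0.035 M:
1.1 × 10^-43 = (0.035)^3 × [PO4^3-]^2
[PO4^3-] = (1.1 × 10^-43 / 4.29 × 10^-5)^(1/2) = 5.1 x 10^-20 M

5.1e-20 M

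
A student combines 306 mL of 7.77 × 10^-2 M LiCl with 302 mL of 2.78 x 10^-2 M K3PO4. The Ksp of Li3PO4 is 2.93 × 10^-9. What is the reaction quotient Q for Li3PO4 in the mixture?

Total volume = 306 + 302 = 608 mL.
[Li^+] = 7.77 x 10^-2 × (306/608) = 3.911 × 10^-2 M
[PO4^3-] = 2.78 × 10^-2 × (302/608) = 1.381 × 10^-2 M
Li3PO4(s) ⇌ 3 Li^+(aq) + PO4^3-(aq), so Q = [Li^+]^3[PO4^3-]
Q = (3.911 x 10^-2)^3(1.381 × 10^-2) = 8.26 × 10^-7
Q > Ksp, so Li3PO4 will precipitate.

8.26e-7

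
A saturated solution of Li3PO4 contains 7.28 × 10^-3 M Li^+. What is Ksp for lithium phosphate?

Li3PO4(s) <=> 3 Li^+ + PO4^3-
Stoichiometry gives [PO4^3-] = (1/3)[Li^+] = 2.427 × 10^-3 M.
Ksp = [Li^+]^3[PO4^3-]
Ksp = (7.28 × 10^-3)^3 × 2.427 × 10^-3 = 9.36 × 10^-10

9.36 x 10^-10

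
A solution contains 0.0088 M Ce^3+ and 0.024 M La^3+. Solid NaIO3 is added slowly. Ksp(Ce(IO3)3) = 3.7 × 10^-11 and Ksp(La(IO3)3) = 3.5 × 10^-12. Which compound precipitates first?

Precipitation of each salt starts when its ion product equals its Ksp.
For Ce(IO3)3: 3.7 × 10^-11 = 0.0088 × [IO3^-]^3  ⇒  [IO3^-] = 1.6 x 10^-3 M.
For La(IO3)3: 3.5 × 10^-12 = 0.024 × [IO3^-]^3  ⇒  [IO3^-] = 5.3 × 10^-4 M.
The salt with the lower threshold [IO3^-] precipitates first: La(IO3)3.

La(IO3)3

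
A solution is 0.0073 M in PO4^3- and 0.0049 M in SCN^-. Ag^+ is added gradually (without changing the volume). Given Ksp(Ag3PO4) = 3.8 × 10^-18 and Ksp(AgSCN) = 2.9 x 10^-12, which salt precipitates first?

AgSCN

Precipitation of each salt starts when its ion product equals its Ksp.
For Ag3PO4: 3.8 × 10^-18 = 0.0073 × [Ag^+]^3  ⇒  [Ag^+] = 8.0 x 10^-6 M.
For AgSCN: 2.9 x 10^-12 = 0.0049 × [Ag^+]  ⇒  [Ag^+] = 5.9 x 10^-10 M.
The salt with the lower threshold [Ag^+] precipitates first: AgSCN.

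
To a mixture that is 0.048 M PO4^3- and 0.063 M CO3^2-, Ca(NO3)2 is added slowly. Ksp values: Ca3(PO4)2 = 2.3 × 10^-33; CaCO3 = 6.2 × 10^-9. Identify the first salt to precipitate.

Precipitation of each salt starts when its ion product equals its Ksp.
For Ca3(PO4)2: 2.3 × 10^-33 = (0.048)^2 × [Ca^2+]^3  ⇒  [Ca^2+] = 1.0 × 10^-10 M.
For CaCO3: 6.2 × 10^-9 = 0.063 × [Ca^2+]  ⇒  [Ca^2+] = 9.8 x 10^-8 M.
The salt with the lower threshold [Ca^2+] precipitates first: Ca3(PO4)2.

Ca3(PO4)2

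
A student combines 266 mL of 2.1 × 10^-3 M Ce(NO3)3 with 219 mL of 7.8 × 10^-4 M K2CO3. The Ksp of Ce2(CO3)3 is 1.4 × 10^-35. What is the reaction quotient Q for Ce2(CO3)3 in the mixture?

Q ≈ 5.8e-17

Total volume = 266 + 219 = 485 mL.
[Ce^3+] = 2.1 × 10^-3 × (266/485) = 1.15 × 10^-3 M
[CO3^2-] = 7.8 × 10^-4 × (219/485) = 3.52 × 10^-4 M
Ce2(CO3)3(s) <=> 2 Ce^3+ + 3 CO3^2-, so Q = [Ce^3+]^2[CO3^2-]^3
Q = (1.15 x 10^-3)^2(3.52 × 10^-4)^3 = 5.8 × 10^-17
Q > Ksp, so Ce2(CO3)3 will precipitate.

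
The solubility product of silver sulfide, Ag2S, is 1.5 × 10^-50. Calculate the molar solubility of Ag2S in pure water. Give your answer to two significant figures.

Ag2S(s) ⇌ 2 Ag^+ + S^2-
Ksp = [Ag^+]^2[S^2-]
For each mole of Ag2S that dissolves: [Ag^+] = 2s, [S^2-] = s.
Ksp = (2s)^2s = 4s^3
s^3 = 1.5 × 10^-50 / 4, so s = 1.6 × 10^-17 M

s = 1.6e-17 M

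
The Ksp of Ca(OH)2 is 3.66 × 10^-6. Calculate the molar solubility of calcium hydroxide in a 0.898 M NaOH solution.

Ca(OH)2(s) ⇌ Ca^2+(aq) + 2 OH^-(aq)
Ksp = [Ca^2+][OH^-]^2
If s mol/L dissolves here, [Ca^2+] = s, [OH^-] = 0.898 + 2s ≈ 0.898 (common-ion effect: OH^- is already 0.898 M).
Ksp ≈ s × (0.898)^2
s = 4.54 × 10^-6 M
Check: 2s = 9.1 × 10^-6 ≪ 0.898, so the approximation is valid.

s ≈ 4.54 x 10^-6 M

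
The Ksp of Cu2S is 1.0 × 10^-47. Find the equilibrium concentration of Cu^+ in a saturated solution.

Cu2S(s) <=> 2 Cu^+(aq) + S^2-(aq)
Ksp = [Cu^+]^2[S^2-]
If s mol/L of Cu2S dissolves, [Cu^+] = 2s and [S^2-] = s.
Substituting: Ksp = (2s)^2s = 4s^3
s = (1.0 × 10^-47 / 4)^(1/3) = 1.36 × 10^-16 M
[Cu^+] = 2s = 2.7 x 10^-16 M

[Cu^+] = 2.7e-16 M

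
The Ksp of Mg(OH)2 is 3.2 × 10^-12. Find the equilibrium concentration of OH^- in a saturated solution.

[OH^-] ≈ 1.9e-4 M

Mg(OH)2(s) ⇌ Mg^2+(aq) + 2 OH^-(aq)
Ksp = [Mg^2+][OH^-]^2
With molar solubility s: [Mg^2+] = s, [OH^-] = 2s.
Substituting: Ksp = s(2s)^2 = 4s^3
s^3 = 3.2 × 10^-12 / 4, so s = 9.28 × 10^-5 M
[OH^-] = 2s = 1.9 x 10^-4 M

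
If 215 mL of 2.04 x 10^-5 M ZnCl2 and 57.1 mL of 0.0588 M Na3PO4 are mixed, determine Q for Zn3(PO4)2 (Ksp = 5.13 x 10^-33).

Total volume = 215 + 57.1 = 272.1 mL.
[Zn^2+] = 2.04 × 10^-5 × (215/272.1) = 1.612 × 10^-5 M
[PO4^3-] = 5.88 × 10^-2 × (57.1/272.1) = 1.234 × 10^-2 M
Zn3(PO4)2(s) ⇌ 3 Zn^2+ + 2 PO4^3-, so Q = [Zn^2+]^3[PO4^3-]^2
Q = (1.612 × 10^-5)^3(1.234 × 10^-2)^2 = 6.38 x 10^-19
Q > Ksp, so Zn3(PO4)2 will precipitate.

Q = 6.38 x 10^-19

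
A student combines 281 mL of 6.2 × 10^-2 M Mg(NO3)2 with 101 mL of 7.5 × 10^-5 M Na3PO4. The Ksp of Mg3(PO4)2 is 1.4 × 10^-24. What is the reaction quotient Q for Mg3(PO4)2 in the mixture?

Total volume = 281 + 101 = 382 mL.
[Mg^2+] = 6.2 × 10^-2 × (281/382) = 4.56 × 10^-2 M
[PO4^3-] = 7.5 × 10^-5 × (101/382) = 1.98 × 10^-5 M
Mg3(PO4)2(s) <=> 3 Mg^2+(aq) + 2 PO4^3-(aq), so Q = [Mg^2+]^3[PO4^3-]^2
Q = (4.56 x 10^-2)^3(1.98 × 10^-5)^2 = 3.7 × 10^-14
Q > Ksp, so Mg3(PO4)2 will precipitate.

Q ≈ 3.7 × 10^-14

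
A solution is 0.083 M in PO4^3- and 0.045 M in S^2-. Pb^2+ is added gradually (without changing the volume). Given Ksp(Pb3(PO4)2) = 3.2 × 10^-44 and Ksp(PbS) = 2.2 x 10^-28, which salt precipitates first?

Each salt begins to precipitate when Q = Ksp, i.e. when [Pb^2+] reaches its threshold.
For Pb3(PO4)2: 3.2 × 10^-44 = (0.083)^2 × [Pb^2+]^3  ⇒  [Pb^2+] = 1.7 x 10^-14 M.
For PbS: 2.2 x 10^-28 = 0.045 × [Pb^2+]  ⇒  [Pb^2+] = 4.9 × 10^-27 M.
The salt with the lower threshold [Pb^2+] precipitates first: PbS.

PbS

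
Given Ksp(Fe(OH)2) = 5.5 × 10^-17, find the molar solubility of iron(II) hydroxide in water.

Fe(OH)2(s) ⇌ Fe^2+ + 2 OH^-
Ksp = [Fe^2+][OH^-]^2
Let s = molar solubility. Then [Fe^2+] = s and [OH^-] = 2s.
Substituting: Ksp = s(2s)^2 = 4s^3
Solving, s = (5.5 × 10^-17/4)^(1/3) = 2.4 × 10^-6 M

s ≈ 2.4 × 10^-6 M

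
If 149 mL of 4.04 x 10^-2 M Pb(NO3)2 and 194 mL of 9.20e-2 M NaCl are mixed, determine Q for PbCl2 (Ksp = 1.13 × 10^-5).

Total volume = 149 + 194 = 343 mL.
[Pb^2+] = 4.04 x 10^-2 × (149/343) = 1.755 x 10^-2 M
[Cl^-] = 9.20 x 10^-2 × (194/343) = 5.203 x 10^-2 M
PbCl2(s) ⇌ Pb^2+ + 2 Cl^-, so Q = [Pb^2+][Cl^-]^2
Q = (1.755 x 10^-2)(5.203 × 10^-2)^2 = 4.75 x 10^-5
Q > Ksp, so PbCl2 will precipitate.

Q = 4.75 × 10^-5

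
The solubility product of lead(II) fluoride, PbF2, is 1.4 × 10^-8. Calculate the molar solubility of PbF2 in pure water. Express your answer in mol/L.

s = 1.5e-3 M

PbF2(s) ⇌ Pb^2+ + 2 F^-
Ksp = [Pb^2+][F^-]^2
If s mol/L of PbF2 dissolves, [Pb^2+] = s and [F^-] = 2s.
So Ksp = s × (2s)^2 = 4s^3
Solving, s = (1.4 × 10^-8/4)^(1/3) = 1.5 x 10^-3 M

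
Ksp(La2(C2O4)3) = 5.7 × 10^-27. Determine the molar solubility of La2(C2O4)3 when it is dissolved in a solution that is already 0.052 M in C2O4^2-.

La2(C2O4)3(s) ⇌ 2 La^3+(aq) + 3 C2O4^2-(aq)
Ksp = [La^3+]^2[C2O4^2-]^3
Let s = moles of La2(C2O4)3 that dissolve per litre. [La^3+] = 2s, [C2O4^2-] = 0.052 + 3s ≈ 0.052 (since the C2O4^2- already present dominates).
Ksp ≈ (2s)^2 × (0.052)^3
s = 3.2 x 10^-12 M
Check: 3s = 9.6 × 10^-12 ≪ 0.052, so the approximation is valid.

s ≈ 3.2e-12 M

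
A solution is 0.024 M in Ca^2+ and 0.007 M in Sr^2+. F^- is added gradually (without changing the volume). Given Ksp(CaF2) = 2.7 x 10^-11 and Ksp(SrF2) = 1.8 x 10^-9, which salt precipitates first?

Precipitation of each salt starts when its ion product equals its Ksp.
For CaF2: 2.7 x 10^-11 = 0.024 × [F^-]^2  ⇒  [F^-] = 3.4 × 10^-5 M.
For SrF2: 1.8 x 10^-9 = 0.007 × [F^-]^2  ⇒  [F^-] = 5.1 × 10^-4 M.
The salt with the lower threshold [F^-] precipitates first: CaF2.

CaF2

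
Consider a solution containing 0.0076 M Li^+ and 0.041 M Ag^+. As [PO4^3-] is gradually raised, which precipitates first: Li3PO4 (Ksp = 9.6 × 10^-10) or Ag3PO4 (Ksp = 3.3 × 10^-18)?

Ag3PO4

Each salt begins to precipitate when Q = Ksp, i.e. when [PO4^3-] reaches its threshold.
For Li3PO4: 9.6 × 10^-10 = (0.0076)^3 × [PO4^3-]  ⇒  [PO4^3-] = 2.2 × 10^-3 M.
For Ag3PO4: 3.3 × 10^-18 = (0.041)^3 × [PO4^3-]  ⇒  [PO4^3-] = 4.8 × 10^-14 M.
The salt with the lower threshold [PO4^3-] precipitates first: Ag3PO4.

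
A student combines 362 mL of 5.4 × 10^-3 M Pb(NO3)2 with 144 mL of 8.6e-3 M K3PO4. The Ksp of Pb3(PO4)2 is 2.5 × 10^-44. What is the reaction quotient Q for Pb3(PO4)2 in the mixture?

3.5 × 10^-13

Total volume = 362 + 144 = 506 mL.
[Pb^2+] = 5.4 × 10^-3 × (362/506) = 3.86 × 10^-3 M
[PO4^3-] = 8.6 x 10^-3 × (144/506) = 2.45 x 10^-3 M
Pb3(PO4)2(s) <=> 3 Pb^2+ + 2 PO4^3-, so Q = [Pb^2+]^3[PO4^3-]^2
Q = (3.86 × 10^-3)^3(2.45 × 10^-3)^2 = 3.5 × 10^-13
Q > Ksp, so Pb3(PO4)2 will precipitate.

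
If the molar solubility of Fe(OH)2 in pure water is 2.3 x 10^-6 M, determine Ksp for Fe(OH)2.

Ksp = 4.9e-17

Fe(OH)2(s) <=> Fe^2+ + 2 OH^-
With molar solubility s: [Fe^2+] = s, [OH^-] = 2s.
Ksp = [Fe^2+][OH^-]^2
Substituting: Ksp = s(2s)^2 = 4s^3
With s = 2.3 × 10^-6: Ksp = 4.9 × 10^-17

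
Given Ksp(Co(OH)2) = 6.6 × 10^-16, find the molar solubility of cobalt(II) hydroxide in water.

s = 5.5e-6 M

Co(OH)2(s) ⇌ Co^2+ + 2 OH^-
Ksp = [Co^2+][OH^-]^2
Let s = molar solubility. Then [Co^2+] = s and [OH^-] = 2s.
Ksp = s(2s)^2 = 4s^3
s = (6.6 × 10^-16 / 4)^(1/3) = 5.5 × 10^-6 M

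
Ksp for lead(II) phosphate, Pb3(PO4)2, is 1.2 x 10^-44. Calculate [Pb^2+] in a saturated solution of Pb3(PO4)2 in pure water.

Pb3(PO4)2(s) ⇌ 3 Pb^2+(aq) + 2 PO4^3-(aq)
Ksp = [Pb^2+]^3[PO4^3-]^2
For each mole of Pb3(PO4)2 that dissolves: [Pb^2+] = 3s, [PO4^3-] = 2s.
Ksp = (3s)^3(2s)^2 = 108s^5
Solving, s = (1.2 x 10^-44/108)^(1/5) = 6.44 × 10^-10 M
[Pb^2+] = 3s = 1.9 × 10^-9 M

[Pb^2+] = 1.9 × 10^-9 M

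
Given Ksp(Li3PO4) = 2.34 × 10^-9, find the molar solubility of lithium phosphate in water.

Li3PO4(s) <=> 3 Li^+(aq) + PO4^3-(aq)
Ksp = [Li^+]^3[PO4^3-]
With molar solubility s: [Li^+] = 3s, [PO4^3-] = s.
So Ksp = (3s)^3 × s = 27s^4
Solving, s = (2.34 × 10^-9/27)^(1/4) = 3.05 × 10^-3 M

s ≈ 3.05e-3 M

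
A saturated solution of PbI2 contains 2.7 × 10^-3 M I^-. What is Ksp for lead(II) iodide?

PbI2(s) <=> Pb^2+ + 2 I^-
Stoichiometry gives [Pb^2+] = (1/2)[I^-] = 1.35 × 10^-3 M.
Ksp = [Pb^2+][I^-]^2
Ksp = 1.35 x 10^-3 × (2.7 x 10^-3)^2 = 9.8 x 10^-9

9.8e-9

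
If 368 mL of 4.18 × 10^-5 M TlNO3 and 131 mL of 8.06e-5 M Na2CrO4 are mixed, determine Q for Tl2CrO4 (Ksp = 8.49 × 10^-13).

Total volume = 368 + 131 = 499 mL.
[Tl^+] = 4.18 × 10^-5 × (368/499) = 3.083 x 10^-5 M
[CrO4^2-] = 8.06 × 10^-5 × (131/499) = 2.116 × 10^-5 M
Tl2CrO4(s) ⇌ 2 Tl^+(aq) + CrO4^2-(aq), so Q = [Tl^+]^2[CrO4^2-]
Q = (3.083 x 10^-5)^2(2.116 × 10^-5) = 2.01 × 10^-14
Q < Ksp, so no precipitate of Tl2CrO4 forms.

2.01e-14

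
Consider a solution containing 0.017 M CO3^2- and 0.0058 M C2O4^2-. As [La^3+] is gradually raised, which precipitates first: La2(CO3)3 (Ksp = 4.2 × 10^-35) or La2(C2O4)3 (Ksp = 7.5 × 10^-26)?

Precipitation of each salt starts when its ion product equals its Ksp.
For La2(CO3)3: 4.2 × 10^-35 = (0.017)^3 × [La^3+]^2  ⇒  [La^3+] = 2.9 x 10^-15 M.
For La2(C2O4)3: 7.5 × 10^-26 = (0.0058)^3 × [La^3+]^2  ⇒  [La^3+] = 6.2 × 10^-10 M.
The salt with the lower threshold [La^3+] precipitates first: La2(CO3)3.

La2(CO3)3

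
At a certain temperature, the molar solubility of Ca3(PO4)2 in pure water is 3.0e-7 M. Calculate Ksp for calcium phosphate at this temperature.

Ca3(PO4)2(s) ⇌ 3 Ca^2+(aq) + 2 PO4^3-(aq)
Let s = molar solubility. Then [Ca^2+] = 3s and [PO4^3-] = 2s.
Ksp = [Ca^2+]^3[PO4^3-]^2
Ksp = (3s)^3(2s)^2 = 108s^5
With s = 3.0 × 10^-7: Ksp = 2.6 × 10^-31

2.6 x 10^-31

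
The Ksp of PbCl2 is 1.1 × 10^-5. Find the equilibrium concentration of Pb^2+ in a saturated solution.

[Pb^2+] ≈ 0.014 M

PbCl2(s) <=> Pb^2+(aq) + 2 Cl^-(aq)
Ksp = [Pb^2+][Cl^-]^2
With molar solubility s: [Pb^2+] = s, [Cl^-] = 2s.
Substituting: Ksp = s(2s)^2 = 4s^3
s^3 = 1.1 × 10^-5 / 4, so s = 1.40 x 10^-2 M
[Pb^2+] = s = 1.4 x 10^-2 M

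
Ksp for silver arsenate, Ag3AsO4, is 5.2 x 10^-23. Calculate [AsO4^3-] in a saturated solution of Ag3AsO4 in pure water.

1.2e-6 M

Ag3AsO4(s) ⇌ 3 Ag^+(aq) + AsO4^3-(aq)
Ksp = [Ag^+]^3[AsO4^3-]
If s mol/L of Ag3AsO4 dissolves, [Ag^+] = 3s and [AsO4^3-] = s.
Substituting: Ksp = (3s)^3s = 27s^4
Solving, s = (5.2 x 10^-23/27)^(1/4) = 1.18 × 10^-6 M
[AsO4^3-] = s = 1.2 x 10^-6 M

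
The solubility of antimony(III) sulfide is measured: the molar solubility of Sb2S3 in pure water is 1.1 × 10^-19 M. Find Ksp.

Sb2S3(s) <=> 2 Sb^3+(aq) + 3 S^2-(aq)
For each mole of Sb2S3 that dissolves: [Sb^3+] = 2s, [S^2-] = 3s.
Ksp = [Sb^3+]^2[S^2-]^3
Substituting: Ksp = (2s)^2(3s)^3 = 108s^5
Ksp = 108 × (1.1 × 10^-19)^5 = 1.7 x 10^-93

1.7e-93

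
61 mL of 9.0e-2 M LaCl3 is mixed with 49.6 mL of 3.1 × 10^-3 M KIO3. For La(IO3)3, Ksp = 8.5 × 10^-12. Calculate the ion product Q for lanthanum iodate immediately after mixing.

Q = 1.3e-10

Total volume = 61 + 49.6 = 110.6 mL.
[La^3+] = 9.0 x 10^-2 × (61/110.6) = 4.96 × 10^-2 M
[IO3^-] = 3.1 × 10^-3 × (49.6/110.6) = 1.39 x 10^-3 M
La(IO3)3(s) ⇌ La^3+(aq) + 3 IO3^-(aq), so Q = [La^3+][IO3^-]^3
Q = (4.96 × 10^-2)(1.39 x 10^-3)^3 = 1.3 × 10^-10
Q > Ksp, so La(IO3)3 will precipitate.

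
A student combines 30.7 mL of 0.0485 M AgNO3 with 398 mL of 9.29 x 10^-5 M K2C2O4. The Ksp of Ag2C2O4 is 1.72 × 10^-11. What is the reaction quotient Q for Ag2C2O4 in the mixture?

Total volume = 30.7 + 398 = 428.7 mL.
[Ag^+] = 4.85 x 10^-2 × (30.7/428.7) = 3.473 x 10^-3 M
[C2O4^2-] = 9.29 × 10^-5 × (398/428.7) = 8.625 × 10^-5 M
Ag2C2O4(s) ⇌ 2 Ag^+(aq) + C2O4^2-(aq), so Q = [Ag^+]^2[C2O4^2-]
Q = (3.473 x 10^-3)^2(8.625 x 10^-5) = 1.04 x 10^-9
Q > Ksp, so Ag2C2O4 will precipitate.

Q = 1.04e-9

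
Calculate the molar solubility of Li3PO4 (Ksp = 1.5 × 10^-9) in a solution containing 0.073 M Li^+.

3.9 × 10^-6 M

Li3PO4(s) <=> 3 Li^+ + PO4^3-
Ksp = [Li^+]^3[PO4^3-]
Let s = moles of Li3PO4 that dissolve per litre. [Li^+] = 0.073 + 3s ≈ 0.073, [PO4^3-] = s (common-ion effect: Li^+ is already 0.073 M).
Ksp ≈ (0.073)^3 × s
s = 3.9 × 10^-6 M
Check: 3s = 1.2 × 10^-5 ≪ 0.073, so the approximation is valid.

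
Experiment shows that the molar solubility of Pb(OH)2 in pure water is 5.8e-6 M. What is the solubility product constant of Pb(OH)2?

Pb(OH)2(s) ⇌ Pb^2+ + 2 OH^-
If s mol/L of Pb(OH)2 dissolves, [Pb^2+] = s and [OH^-] = 2s.
Ksp = [Pb^2+][OH^-]^2
So Ksp = s × (2s)^2 = 4s^3
Ksp = 4 × (5.8 × 10^-6)^3 = 7.8 × 10^-16

7.8e-16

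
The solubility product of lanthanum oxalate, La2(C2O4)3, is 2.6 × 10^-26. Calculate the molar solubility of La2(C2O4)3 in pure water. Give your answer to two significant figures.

3.0 × 10^-6 M

La2(C2O4)3(s) ⇌ 2 La^3+ + 3 C2O4^2-
Ksp = [La^3+]^2[C2O4^2-]^3
For each mole of La2(C2O4)3 that dissolves: [La^3+] = 2s, [C2O4^2-] = 3s.
Substituting: Ksp = (2s)^2(3s)^3 = 108s^5
s^5 = 2.6 × 10^-26 / 108, so s = 3.0 × 10^-6 M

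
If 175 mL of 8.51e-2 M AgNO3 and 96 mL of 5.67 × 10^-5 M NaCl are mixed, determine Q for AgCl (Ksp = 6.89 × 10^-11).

Total volume = 175 + 96 = 271 mL.
[Ag^+] = 8.51 × 10^-2 × (175/271) = 5.495 × 10^-2 M
[Cl^-] = 5.67 x 10^-5 × (96/271) = 2.009 × 10^-5 M
AgCl(s) <=> Ag^+ + Cl^-, so Q = [Ag^+][Cl^-]
Q = (5.495 × 10^-2)(2.009 x 10^-5) = 1.10 × 10^-6
Q > Ksp, so AgCl will precipitate.

Q = 1.10 × 10^-6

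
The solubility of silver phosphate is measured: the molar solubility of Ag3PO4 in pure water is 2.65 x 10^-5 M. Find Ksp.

Ag3PO4(s) <=> 3 Ag^+ + PO4^3-
For each mole of Ag3PO4 that dissolves: [Ag^+] = 3s, [PO4^3-] = s.
Ksp = [Ag^+]^3[PO4^3-]
Substituting: Ksp = (3s)^3s = 27s^4
Ksp = 27 × (2.65 × 10^-5)^4 = 1.33 x 10^-17

Ksp ≈ 1.33e-17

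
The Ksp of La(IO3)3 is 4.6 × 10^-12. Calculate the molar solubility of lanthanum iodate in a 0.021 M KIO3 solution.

La(IO3)3(s) <=> La^3+(aq) + 3 IO3^-(aq)
Ksp = [La^3+][IO3^-]^3
Let s = moles of La(IO3)3 that dissolve per litre. [La^3+] = s, [IO3^-] = 0.021 + 3s ≈ 0.021 (Ksp is small, so little additional dissolves).
Ksp ≈ s × (0.021)^3
s = 5.0 x 10^-7 M
Check: 3s = 1.5 x 10^-6 ≪ 0.021, so the approximation is valid.

5.0 × 10^-7 M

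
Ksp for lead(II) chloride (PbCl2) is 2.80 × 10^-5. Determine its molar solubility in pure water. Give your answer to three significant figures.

PbCl2(s) ⇌ Pb^2+ + 2 Cl^-
Ksp = [Pb^2+][Cl^-]^2
With molar solubility s: [Pb^2+] = s, [Cl^-] = 2s.
So Ksp = s × (2s)^2 = 4s^3
Solving, s = (2.80 × 10^-5/4)^(1/3) = 1.91 × 10^-2 M

1.91 × 10^-2 M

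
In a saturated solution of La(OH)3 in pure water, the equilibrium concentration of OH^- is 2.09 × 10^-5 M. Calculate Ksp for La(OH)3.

Ksp ≈ 6.36e-20

La(OH)3(s) ⇌ La^3+(aq) + 3 OH^-(aq)
Stoichiometry gives [La^3+] = (1/3)[OH^-] = 6.967 × 10^-6 M.
Ksp = [La^3+][OH^-]^3
Ksp = 6.967 x 10^-6 × (2.09 × 10^-5)^3 = 6.36 x 10^-20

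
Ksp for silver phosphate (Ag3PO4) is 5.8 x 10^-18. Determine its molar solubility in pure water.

Ag3PO4(s) ⇌ 3 Ag^+ + PO4^3-
Ksp = [Ag^+]^3[PO4^3-]
For each mole of Ag3PO4 that dissolves: [Ag^+] = 3s, [PO4^3-] = s.
Ksp = (3s)^3s = 27s^4
s^4 = 5.8 x 10^-18 / 27, so s = 2.2 × 10^-5 M

s = 2.2e-5 M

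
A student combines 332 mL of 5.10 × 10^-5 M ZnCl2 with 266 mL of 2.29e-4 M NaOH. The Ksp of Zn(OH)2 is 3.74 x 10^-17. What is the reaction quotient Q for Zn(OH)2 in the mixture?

Q ≈ 2.94 x 10^-13

Total volume = 332 + 266 = 598 mL.
[Zn^2+] = 5.10 x 10^-5 × (332/598) = 2.831 x 10^-5 M
[OH^-] = 2.29 x 10^-4 × (266/598) = 1.019 × 10^-4 M
Zn(OH)2(s) ⇌ Zn^2+ + 2 OH^-, so Q = [Zn^2+][OH^-]^2
Q = (2.831 x 10^-5)(1.019 × 10^-4)^2 = 2.94 x 10^-13
Q > Ksp, so Zn(OH)2 will precipitate.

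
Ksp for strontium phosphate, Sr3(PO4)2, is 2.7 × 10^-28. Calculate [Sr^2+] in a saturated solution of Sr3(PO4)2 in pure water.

[Sr^2+] ≈ 3.6e-6 M

Sr3(PO4)2(s) ⇌ 3 Sr^2+(aq) + 2 PO4^3-(aq)
Ksp = [Sr^2+]^3[PO4^3-]^2
Let s = molar solubility. Then [Sr^2+] = 3s and [PO4^3-] = 2s.
So Ksp = (3s)^3 × (2s)^2 = 108s^5
s = (2.7 × 10^-28 / 108)^(1/5) = 1.20 × 10^-6 M
[Sr^2+] = 3s = 3.6 × 10^-6 M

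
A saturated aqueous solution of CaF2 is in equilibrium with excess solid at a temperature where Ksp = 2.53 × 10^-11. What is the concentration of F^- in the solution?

[F^-] = 3.70 x 10^-4 M

CaF2(s) ⇌ Ca^2+ + 2 F^-
Ksp = [Ca^2+][F^-]^2
With molar solubility s: [Ca^2+] = s, [F^-] = 2s.
Substituting: Ksp = s(2s)^2 = 4s^3
s^3 = 2.53 × 10^-11 / 4, so s = 1.849 × 10^-4 M
[F^-] = 2s = 3.70 × 10^-4 M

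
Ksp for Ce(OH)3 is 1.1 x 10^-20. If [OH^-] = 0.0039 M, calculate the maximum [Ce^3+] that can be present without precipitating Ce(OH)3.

Ce(OH)3(s) ⇌ Ce^3+(aq) + 3 OH^-(aq)
Ksp = [Ce^3+][OH^-]^3
Precipitation begins when Q = Ksp. With [OH^-] = 0.0039 M:
1.1 x 10^-20 = (0.0039)^3 × [Ce^3+]
[Ce^3+] = (1.1 x 10^-20 / 5.93 × 10^-8) = 1.9 × 10^-13 M

1.9e-13 M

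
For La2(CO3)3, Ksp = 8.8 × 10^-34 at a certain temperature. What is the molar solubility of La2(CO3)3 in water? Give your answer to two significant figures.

9.6 × 10^-8 M

La2(CO3)3(s) ⇌ 2 La^3+(aq) + 3 CO3^2-(aq)
Ksp = [La^3+]^2[CO3^2-]^3
For each mole of La2(CO3)3 that dissolves: [La^3+] = 2s, [CO3^2-] = 3s.
Substituting: Ksp = (2s)^2(3s)^3 = 108s^5
s = (8.8 × 10^-34 / 108)^(1/5) = 9.6 × 10^-8 M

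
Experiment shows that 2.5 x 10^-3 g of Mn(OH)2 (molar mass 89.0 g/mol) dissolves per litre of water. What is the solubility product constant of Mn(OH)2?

Molar solubility s = (2.5 × 10^-3 g/L) / (89.0 g/mol) = 2.81 × 10^-5 M.
Mn(OH)2(s) ⇌ Mn^2+(aq) + 2 OH^-(aq)
For each mole of Mn(OH)2 that dissolves: [Mn^2+] = s, [OH^-] = 2s.
Ksp = [Mn^2+][OH^-]^2
Ksp = s(2s)^2 = 4s^3
Ksp = 4 × (2.81 × 10^-5)^3 = 8.9 × 10^-14

8.9 x 10^-14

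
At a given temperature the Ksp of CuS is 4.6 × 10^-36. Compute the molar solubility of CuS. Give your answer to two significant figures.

CuS(s) ⇌ Cu^2+(aq) + S^2-(aq)
Ksp = [Cu^2+][S^2-]
If s mol/L of CuS dissolves, [Cu^2+] = s and [S^2-] = s.
Ksp = s^2
s = √(4.6 × 10^-36) = 2.1 x 10^-18 M

s = 2.1 x 10^-18 M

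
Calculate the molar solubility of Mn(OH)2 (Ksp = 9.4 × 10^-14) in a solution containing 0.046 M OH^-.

Mn(OH)2(s) <=> Mn^2+(aq) + 2 OH^-(aq)
Ksp = [Mn^2+][OH^-]^2
If s mol/L dissolves here, [Mn^2+] = s, [OH^-] = 0.046 + 2s ≈ 0.046 (common-ion effect: OH^- is already 0.046 M).
Ksp ≈ s × (0.046)^2
s = 4.4 × 10^-11 M
Check: 2s = 8.9 x 10^-11 ≪ 0.046, so the approximation is valid.

s = 4.4e-11 M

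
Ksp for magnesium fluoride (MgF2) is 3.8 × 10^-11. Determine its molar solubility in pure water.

MgF2(s) ⇌ Mg^2+(aq) + 2 F^-(aq)
Ksp = [Mg^2+][F^-]^2
If s mol/L of MgF2 dissolves, [Mg^2+] = s and [F^-] = 2s.
Substituting: Ksp = s(2s)^2 = 4s^3
s = (3.8 × 10^-11 / 4)^(1/3) = 2.1 × 10^-4 M

s ≈ 2.1 x 10^-4 M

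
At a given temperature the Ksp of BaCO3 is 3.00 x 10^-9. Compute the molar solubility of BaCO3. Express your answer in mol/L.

BaCO3(s) ⇌ Ba^2+ + CO3^2-
Ksp = [Ba^2+][CO3^2-]
If s mol/L of BaCO3 dissolves, [Ba^2+] = s and [CO3^2-] = s.
Ksp = s × s = s^2
s = √(3.00 x 10^-9) = 5.48 x 10^-5 M

s = 5.48 x 10^-5 M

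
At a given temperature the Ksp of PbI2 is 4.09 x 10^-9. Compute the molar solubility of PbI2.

s = 1.01 x 10^-3 M

PbI2(s) <=> Pb^2+ + 2 I^-
Ksp = [Pb^2+][I^-]^2
With molar solubility s: [Pb^2+] = s, [I^-] = 2s.
Ksp = s(2s)^2 = 4s^3
s = (4.09 x 10^-9 / 4)^(1/3) = 1.01 × 10^-3 M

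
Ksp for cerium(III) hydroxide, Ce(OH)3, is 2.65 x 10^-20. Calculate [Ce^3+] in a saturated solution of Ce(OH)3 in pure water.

5.60e-6 M

Ce(OH)3(s) ⇌ Ce^3+ + 3 OH^-
Ksp = [Ce^3+][OH^-]^3
For each mole of Ce(OH)3 that dissolves: [Ce^3+] = s, [OH^-] = 3s.
Ksp = s(3s)^3 = 27s^4
s = (2.65 x 10^-20 / 27)^(1/4) = 5.597 × 10^-6 M
[Ce^3+] = s = 5.60 × 10^-6 M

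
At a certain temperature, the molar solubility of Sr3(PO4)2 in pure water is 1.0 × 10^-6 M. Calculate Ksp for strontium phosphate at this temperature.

Sr3(PO4)2(s) <=> 3 Sr^2+(aq) + 2 PO4^3-(aq)
For each mole of Sr3(PO4)2 that dissolves: [Sr^2+] = 3s, [PO4^3-] = 2s.
Ksp = [Sr^2+]^3[PO4^3-]^2
Ksp = (3s)^3(2s)^2 = 108s^5
Ksp = 108 × (1.0 x 10^-6)^5 = 1.1 x 10^-28

Ksp = 1.1 × 10^-28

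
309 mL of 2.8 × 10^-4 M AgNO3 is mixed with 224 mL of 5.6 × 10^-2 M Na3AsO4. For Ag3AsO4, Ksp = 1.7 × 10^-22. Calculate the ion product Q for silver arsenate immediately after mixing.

Total volume = 309 + 224 = 533 mL.
[Ag^+] = 2.8 × 10^-4 × (309/533) = 1.62 × 10^-4 M
[AsO4^3-] = 5.6 × 10^-2 × (224/533) = 2.35 × 10^-2 M
Ag3AsO4(s) ⇌ 3 Ag^+ + AsO4^3-, so Q = [Ag^+]^3[AsO4^3-]
Q = (1.62 x 10^-4)^3(2.35 × 10^-2) = 1.0 × 10^-13
Q > Ksp, so Ag3AsO4 will precipitate.

Q = 1.0 × 10^-13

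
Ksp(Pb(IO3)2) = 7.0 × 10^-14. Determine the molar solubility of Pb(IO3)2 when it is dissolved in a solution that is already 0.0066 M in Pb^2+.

s ≈ 1.6 × 10^-6 M

Pb(IO3)2(s) ⇌ Pb^2+ + 2 IO3^-
Ksp = [Pb^2+][IO3^-]^2
Let s be the molar solubility in this solution. [Pb^2+] = 0.0066 + s ≈ 0.0066, [IO3^-] = 2s (since the Pb^2+ already present dominates).
Ksp ≈ 0.0066 × (2s)^2
s = 1.6 x 10^-6 M
Check: s = 1.6 × 10^-6 ≪ 0.0066, so the approximation is valid.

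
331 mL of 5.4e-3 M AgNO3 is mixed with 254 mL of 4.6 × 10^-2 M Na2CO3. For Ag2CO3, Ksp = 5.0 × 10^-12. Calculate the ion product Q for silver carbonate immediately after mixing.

Q ≈ 1.9 × 10^-7

Total volume = 331 + 254 = 585 mL.
[Ag^+] = 5.4 x 10^-3 × (331/585) = 3.06 x 10^-3 M
[CO3^2-] = 4.6 x 10^-2 × (254/585) = 2.00 × 10^-2 M
Ag2CO3(s) ⇌ 2 Ag^+(aq) + CO3^2-(aq), so Q = [Ag^+]^2[CO3^2-]
Q = (3.06 × 10^-3)^2(2.00 × 10^-2) = 1.9 × 10^-7
Q > Ksp, so Ag2CO3 will precipitate.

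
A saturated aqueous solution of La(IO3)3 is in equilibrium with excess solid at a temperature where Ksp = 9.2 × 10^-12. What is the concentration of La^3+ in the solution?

La(IO3)3(s) ⇌ La^3+(aq) + 3 IO3^-(aq)
Ksp = [La^3+][IO3^-]^3
Let s = molar solubility. Then [La^3+] = s and [IO3^-] = 3s.
Substituting: Ksp = s(3s)^3 = 27s^4
Solving, s = (9.2 × 10^-12/27)^(1/4) = 7.64 x 10^-4 M
[La^3+] = s = 7.6 × 10^-4 M

[La^3+] ≈ 7.6 x 10^-4 M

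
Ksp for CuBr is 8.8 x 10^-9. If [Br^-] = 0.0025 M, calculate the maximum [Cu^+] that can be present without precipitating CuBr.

[Cu^+] = 3.5 x 10^-6 M

CuBr(s) ⇌ Cu^+ + Br^-
Ksp = [Cu^+][Br^-]
Precipitation begins when Q = Ksp. With [Br^-] = 0.0025 M:
8.8 x 10^-9 = (0.0025) × [Cu^+]
[Cu^+] = (8.8 x 10^-9 / 2.5 × 10^-3) = 3.5 × 10^-6 M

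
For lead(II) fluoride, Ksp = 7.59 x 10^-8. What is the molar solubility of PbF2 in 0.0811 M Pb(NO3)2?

PbF2(s) <=> Pb^2+(aq) + 2 F^-(aq)
Ksp = [Pb^2+][F^-]^2
Let s be the molar solubility in this solution. [Pb^2+] = 0.0811 + s ≈ 0.0811, [F^-] = 2s (since Pb^2+ from Pb(NO3)2 dominates).
Ksp ≈ 0.0811 × (2s)^2
s = 4.84 × 10^-4 M
Check: s = 4.8 × 10^-4 ≪ 0.0811, so the approximation is valid.

4.84 × 10^-4 M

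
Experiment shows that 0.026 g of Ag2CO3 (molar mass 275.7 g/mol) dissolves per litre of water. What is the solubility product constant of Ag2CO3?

Molar solubility s = (2.6 x 10^-2 g/L) / (275.7 g/mol) = 9.43 × 10^-5 M.
Ag2CO3(s) <=> 2 Ag^+ + CO3^2-
Let s = molar solubility. Then [Ag^+] = 2s and [CO3^2-] = s.
Ksp = [Ag^+]^2[CO3^2-]
Substituting: Ksp = (2s)^2s = 4s^3
Ksp = 4 × (9.43 x 10^-5)^3 = 3.4 × 10^-12

Ksp = 3.4 x 10^-12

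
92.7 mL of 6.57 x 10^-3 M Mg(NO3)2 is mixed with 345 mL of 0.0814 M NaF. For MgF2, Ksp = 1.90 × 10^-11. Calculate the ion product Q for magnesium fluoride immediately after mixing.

5.73 × 10^-6

Total volume = 92.7 + 345 = 437.7 mL.
[Mg^2+] = 6.57 × 10^-3 × (92.7/437.7) = 1.391 × 10^-3 M
[F^-] = 8.14 × 10^-2 × (345/437.7) = 6.416 × 10^-2 M
MgF2(s) ⇌ Mg^2+(aq) + 2 F^-(aq), so Q = [Mg^2+][F^-]^2
Q = (1.391 × 10^-3)(6.416 x 10^-2)^2 = 5.73 × 10^-6
Q > Ksp, so MgF2 will precipitate.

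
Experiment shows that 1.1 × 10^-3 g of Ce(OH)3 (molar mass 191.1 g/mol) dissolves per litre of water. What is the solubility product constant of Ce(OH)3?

Molar solubility s = (1.1 x 10^-3 g/L) / (191.1 g/mol) = 5.76 × 10^-6 M.
Ce(OH)3(s) <=> Ce^3+ + 3 OH^-
For each mole of Ce(OH)3 that dissolves: [Ce^3+] = s, [OH^-] = 3s.
Ksp = [Ce^3+][OH^-]^3
So Ksp = s × (3s)^3 = 27s^4
With s = 5.76 × 10^-6: Ksp = 3.0 × 10^-20

3.0 × 10^-20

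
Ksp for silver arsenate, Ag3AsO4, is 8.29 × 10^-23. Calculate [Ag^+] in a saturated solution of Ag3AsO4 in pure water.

Ag3AsO4(s) ⇌ 3 Ag^+(aq) + AsO4^3-(aq)
Ksp = [Ag^+]^3[AsO4^3-]
Let s = molar solubility. Then [Ag^+] = 3s and [AsO4^3-] = s.
So Ksp = (3s)^3 × s = 27s^4
Solving, s = (8.29 × 10^-23/27)^(1/4) = 1.324 x 10^-6 M
[Ag^+] = 3s = 3.97 × 10^-6 M

3.97 × 10^-6 M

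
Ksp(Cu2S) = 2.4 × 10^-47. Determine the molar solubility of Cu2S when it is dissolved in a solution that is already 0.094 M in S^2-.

s ≈ 8.0e-24 M

Cu2S(s) <=> 2 Cu^+ + S^2-
Ksp = [Cu^+]^2[S^2-]
Let s be the molar solubility in this solution. [Cu^+] = 2s, [S^2-] = 0.094 + s ≈ 0.094 (Ksp is small, so little additional dissolves).
Ksp ≈ (2s)^2 × 0.094
s = 8.0 x 10^-24 M
Check: s = 8.0 × 10^-24 ≪ 0.094, so the approximation is valid.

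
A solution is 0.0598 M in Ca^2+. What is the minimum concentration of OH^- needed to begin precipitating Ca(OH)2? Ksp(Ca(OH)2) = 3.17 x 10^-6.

Ca(OH)2(s) ⇌ Ca^2+ + 2 OH^-
Ksp = [Ca^2+][OH^-]^2
Precipitation begins when Q = Ksp. With [Ca^2+] = 0.0598 M:
3.17 x 10^-6 = (0.0598) × [OH^-]^2
[OH^-] = (3.17 x 10^-6 / 5.98 × 10^-2)^(1/2) = 7.28 x 10^-3 M

[OH^-] ≈ 7.28 x 10^-3 M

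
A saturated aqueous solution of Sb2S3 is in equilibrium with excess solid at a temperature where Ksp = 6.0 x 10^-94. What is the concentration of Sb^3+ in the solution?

Sb2S3(s) ⇌ 2 Sb^3+ + 3 S^2-
Ksp = [Sb^3+]^2[S^2-]^3
If s mol/L of Sb2S3 dissolves, [Sb^3+] = 2s and [S^2-] = 3s.
So Ksp = (2s)^2 × (3s)^3 = 108s^5
Solving, s = (6.0 x 10^-94/108)^(1/5) = 8.89 × 10^-20 M
[Sb^3+] = 2s = 1.8 x 10^-19 M

[Sb^3+] ≈ 1.8e-19 M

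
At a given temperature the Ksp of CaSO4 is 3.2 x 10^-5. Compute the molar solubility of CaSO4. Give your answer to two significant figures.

CaSO4(s) ⇌ Ca^2+ + SO4^2-
Ksp = [Ca^2+][SO4^2-]
Let s = molar solubility. Then [Ca^2+] = s and [SO4^2-] = s.
Ksp = s × s = s^2
s = (3.2 x 10^-5)^(1/2) = 5.7 x 10^-3 M

s ≈ 5.7 × 10^-3 M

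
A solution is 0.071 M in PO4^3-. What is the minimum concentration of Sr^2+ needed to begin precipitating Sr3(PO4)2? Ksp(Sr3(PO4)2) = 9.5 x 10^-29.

2.7e-9 M

Sr3(PO4)2(s) ⇌ 3 Sr^2+(aq) + 2 PO4^3-(aq)
Ksp = [Sr^2+]^3[PO4^3-]^2
Precipitation begins when Q = Ksp. With [PO4^3-] = 0.071 M:
9.5 x 10^-29 = (0.071)^2 × [Sr^2+]^3
[Sr^2+] = (9.5 x 10^-29 / 5.04 × 10^-3)^(1/3) = 2.7 × 10^-9 M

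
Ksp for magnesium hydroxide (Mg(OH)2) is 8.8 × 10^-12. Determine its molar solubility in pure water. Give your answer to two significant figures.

s ≈ 1.3 × 10^-4 M

Mg(OH)2(s) <=> Mg^2+(aq) + 2 OH^-(aq)
Ksp = [Mg^2+][OH^-]^2
For each mole of Mg(OH)2 that dissolves: [Mg^2+] = s, [OH^-] = 2s.
Ksp = s(2s)^2 = 4s^3
Solving, s = (8.8 × 10^-12/4)^(1/3) = 1.3 × 10^-4 M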